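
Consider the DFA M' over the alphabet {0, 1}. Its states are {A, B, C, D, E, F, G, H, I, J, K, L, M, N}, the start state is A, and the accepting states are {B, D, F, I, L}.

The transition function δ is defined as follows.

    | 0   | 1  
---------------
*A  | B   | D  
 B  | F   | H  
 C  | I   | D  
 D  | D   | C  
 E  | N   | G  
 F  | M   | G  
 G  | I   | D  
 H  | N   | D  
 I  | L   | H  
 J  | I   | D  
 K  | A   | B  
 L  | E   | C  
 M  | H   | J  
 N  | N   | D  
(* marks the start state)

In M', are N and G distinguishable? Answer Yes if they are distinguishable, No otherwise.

First remove the unreachable states {K}; 13 states remain.
Start with accepting vs non-accepting: {B,D,F,I,L} | {A,C,E,G,H,J,M,N}.
Refine {B,D,F,I,L} on symbol 0: members go to different blocks, giving {B,D,I} and {F,L}.
Refine {B,D,I} on symbol 0: members go to different blocks, giving {B,I} and {D}.
Refine {A,C,E,G,H,J,M,N} on symbol 0: members go to different blocks, giving {A,C,G,J} and {E,H,M,N}.
Split {E,H,M,N} by δ(·,1) → {E,M} and {H,N}.
The partition is now stable with 6 blocks: {B,I} | {A,C,G,J} | {F,L} | {D} | {E,M} | {H,N}.
N and G end up in different blocks, so they are distinguishable. For instance, the string '0' is accepted from only G.

Yes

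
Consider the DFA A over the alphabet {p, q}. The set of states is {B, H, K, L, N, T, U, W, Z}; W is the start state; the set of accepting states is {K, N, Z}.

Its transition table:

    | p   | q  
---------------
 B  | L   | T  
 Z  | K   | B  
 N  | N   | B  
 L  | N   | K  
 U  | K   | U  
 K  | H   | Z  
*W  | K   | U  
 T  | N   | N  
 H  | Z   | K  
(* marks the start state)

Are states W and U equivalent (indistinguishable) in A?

Yes

P0 = {K,N,Z} | {B,H,L,T,U,W}.
On input p, block {K,N,Z} splits into {N,Z} and {K}.
Split {N,Z} by δ(·,p) → {N} and {Z}.
Split {B,H,L,T,U,W} by δ(·,p) → {L,T} and {U,W} and {H} and {B}.
Split {L,T} by δ(·,q) → {L} and {T}.
No further refinement is possible. Final partition (8 blocks): {N} | {L} | {K} | {Z} | {U,W} | {H} | {B} | {T}.
W and U lie in the same block of the stable partition, so they are equivalent — no string distinguishes them.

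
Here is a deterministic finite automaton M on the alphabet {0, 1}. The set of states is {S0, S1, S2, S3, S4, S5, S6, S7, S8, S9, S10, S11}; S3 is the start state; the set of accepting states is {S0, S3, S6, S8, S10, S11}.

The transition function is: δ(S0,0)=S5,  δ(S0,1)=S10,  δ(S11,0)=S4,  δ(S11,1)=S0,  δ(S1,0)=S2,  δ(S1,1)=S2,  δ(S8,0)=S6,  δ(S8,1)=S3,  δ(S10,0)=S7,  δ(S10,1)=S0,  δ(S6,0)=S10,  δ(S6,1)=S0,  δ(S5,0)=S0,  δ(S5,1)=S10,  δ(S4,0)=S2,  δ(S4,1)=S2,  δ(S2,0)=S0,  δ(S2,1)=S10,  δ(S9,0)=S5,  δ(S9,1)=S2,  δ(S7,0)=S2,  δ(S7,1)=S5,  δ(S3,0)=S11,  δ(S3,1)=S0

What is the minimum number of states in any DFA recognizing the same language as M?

First remove the unreachable states {S1,S6,S8,S9}; 8 states remain.
Start with accepting vs non-accepting: {S0,S3,S10,S11} | {S2,S4,S5,S7}.
Refine {S0,S3,S10,S11} on symbol 0: members go to different blocks, giving {S0,S10,S11} and {S3}.
On input 0, block {S2,S4,S5,S7} splits into {S2,S5} and {S4,S7}.
Split {S0,S10,S11} by δ(·,0) → {S10,S11} and {S0}.
No further refinement is possible. Final partition (5 blocks): {S10,S11} | {S2,S5} | {S3} | {S4,S7} | {S0}.

5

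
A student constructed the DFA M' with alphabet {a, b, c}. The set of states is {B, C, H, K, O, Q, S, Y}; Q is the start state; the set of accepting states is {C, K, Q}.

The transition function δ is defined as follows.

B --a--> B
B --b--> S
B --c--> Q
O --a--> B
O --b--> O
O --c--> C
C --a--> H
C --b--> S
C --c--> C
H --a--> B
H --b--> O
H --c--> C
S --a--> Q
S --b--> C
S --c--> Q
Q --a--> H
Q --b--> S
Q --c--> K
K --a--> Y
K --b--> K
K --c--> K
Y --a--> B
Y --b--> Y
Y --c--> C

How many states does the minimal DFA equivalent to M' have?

Every state is reachable, so we keep all 8.
Start with accepting vs non-accepting: {C,K,Q} | {B,H,O,S,Y}.
Split {C,K,Q} by δ(·,b) → {C,Q} and {K}.
Refine {C,Q} on symbol c: members go to different blocks, giving {Q} and {C}.
On input a, block {B,H,O,S,Y} splits into {B,H,O,Y} and {S}.
Refine {B,H,O,Y} on symbol b: members go to different blocks, giving {H,O,Y} and {B}.
Stable partition: {Q} | {H,O,Y} | {K} | {C} | {S} | {B} — 6 equivalence classes.

6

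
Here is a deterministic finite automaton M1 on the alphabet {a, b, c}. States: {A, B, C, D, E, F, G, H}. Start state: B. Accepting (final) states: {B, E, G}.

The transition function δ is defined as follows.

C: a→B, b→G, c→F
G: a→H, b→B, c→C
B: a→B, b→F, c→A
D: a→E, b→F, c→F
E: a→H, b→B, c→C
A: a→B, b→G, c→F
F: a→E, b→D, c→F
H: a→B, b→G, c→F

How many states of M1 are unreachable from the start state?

0

Exploring from B, all states are eventually visited, so none are unreachable.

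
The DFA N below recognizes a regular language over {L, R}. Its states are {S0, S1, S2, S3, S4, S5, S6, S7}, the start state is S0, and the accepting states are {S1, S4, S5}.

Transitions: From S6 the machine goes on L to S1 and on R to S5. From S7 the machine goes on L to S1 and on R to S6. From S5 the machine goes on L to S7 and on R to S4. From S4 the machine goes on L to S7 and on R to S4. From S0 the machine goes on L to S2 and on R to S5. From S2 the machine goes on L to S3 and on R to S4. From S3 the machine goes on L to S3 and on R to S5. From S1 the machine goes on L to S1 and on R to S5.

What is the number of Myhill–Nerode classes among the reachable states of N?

5

Every state is reachable, so we keep all 8.
P0 = {S1,S4,S5} | {S0,S2,S3,S6,S7}.
Split {S1,S4,S5} by δ(·,L) → {S4,S5} and {S1}.
Refine {S0,S2,S3,S6,S7} on symbol L: members go to different blocks, giving {S0,S2,S3} and {S6,S7}.
Refine {S6,S7} on symbol R: members go to different blocks, giving {S6} and {S7}.
Stable partition: {S4,S5} | {S0,S2,S3} | {S1} | {S6} | {S7} — 5 equivalence classes.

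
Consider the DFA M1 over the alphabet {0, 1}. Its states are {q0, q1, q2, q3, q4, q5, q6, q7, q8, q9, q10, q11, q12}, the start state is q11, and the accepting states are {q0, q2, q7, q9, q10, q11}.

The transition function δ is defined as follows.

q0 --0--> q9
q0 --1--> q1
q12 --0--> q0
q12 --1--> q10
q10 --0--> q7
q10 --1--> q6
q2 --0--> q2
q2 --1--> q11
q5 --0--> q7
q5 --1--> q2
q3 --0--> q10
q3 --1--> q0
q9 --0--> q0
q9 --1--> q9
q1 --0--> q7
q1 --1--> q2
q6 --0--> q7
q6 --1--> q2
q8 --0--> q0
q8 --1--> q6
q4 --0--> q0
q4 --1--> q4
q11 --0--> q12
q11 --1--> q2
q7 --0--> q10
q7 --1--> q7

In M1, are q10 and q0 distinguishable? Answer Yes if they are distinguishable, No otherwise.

No

First remove the unreachable states {q3,q4,q5,q8}; 9 states remain.
Start with accepting vs non-accepting: {q0,q2,q7,q9,q10,q11} | {q1,q6,q12}.
Refine {q0,q2,q7,q9,q10,q11} on symbol 0: members go to different blocks, giving {q0,q2,q7,q9,q10} and {q11}.
Split {q0,q2,q7,q9,q10} by δ(·,1) → {q0,q10} and {q7,q9} and {q2}.
Refine {q1,q6,q12} on symbol 0: members go to different blocks, giving {q1,q6} and {q12}.
No further refinement is possible. Final partition (6 blocks): {q0,q10} | {q1,q6} | {q11} | {q7,q9} | {q2} | {q12}.
q10 and q0 lie in the same block of the stable partition, so they are equivalent — no string distinguishes them.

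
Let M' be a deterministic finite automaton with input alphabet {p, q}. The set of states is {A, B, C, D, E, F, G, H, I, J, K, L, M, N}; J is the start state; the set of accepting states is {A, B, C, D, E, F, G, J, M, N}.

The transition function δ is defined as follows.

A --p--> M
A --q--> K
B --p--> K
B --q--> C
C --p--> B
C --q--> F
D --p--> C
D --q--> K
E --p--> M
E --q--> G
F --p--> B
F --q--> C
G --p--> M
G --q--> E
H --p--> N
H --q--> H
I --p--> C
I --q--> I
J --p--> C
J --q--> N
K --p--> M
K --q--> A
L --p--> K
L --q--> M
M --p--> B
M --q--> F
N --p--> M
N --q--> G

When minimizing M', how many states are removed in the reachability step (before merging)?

No path from J leads to D, H, I, L; the other 10 states are all reachable.

4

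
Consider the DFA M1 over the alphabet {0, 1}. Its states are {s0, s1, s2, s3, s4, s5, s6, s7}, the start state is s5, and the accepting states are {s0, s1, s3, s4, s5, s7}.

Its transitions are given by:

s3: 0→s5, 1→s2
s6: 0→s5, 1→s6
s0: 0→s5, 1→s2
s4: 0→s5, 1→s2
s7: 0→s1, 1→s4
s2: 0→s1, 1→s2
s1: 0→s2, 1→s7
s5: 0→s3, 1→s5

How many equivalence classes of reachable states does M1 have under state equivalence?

5

First remove the unreachable states {s0,s6}; 6 states remain.
P0 = {s1,s3,s4,s5,s7} | {s2}.
Refine {s1,s3,s4,s5,s7} on symbol 0: members go to different blocks, giving {s3,s4,s5,s7} and {s1}.
On input 0, block {s3,s4,s5,s7} splits into {s3,s4,s5} and {s7}.
Refine {s3,s4,s5} on symbol 1: members go to different blocks, giving {s3,s4} and {s5}.
Stable partition: {s3,s4} | {s2} | {s1} | {s7} | {s5} — 5 equivalence classes.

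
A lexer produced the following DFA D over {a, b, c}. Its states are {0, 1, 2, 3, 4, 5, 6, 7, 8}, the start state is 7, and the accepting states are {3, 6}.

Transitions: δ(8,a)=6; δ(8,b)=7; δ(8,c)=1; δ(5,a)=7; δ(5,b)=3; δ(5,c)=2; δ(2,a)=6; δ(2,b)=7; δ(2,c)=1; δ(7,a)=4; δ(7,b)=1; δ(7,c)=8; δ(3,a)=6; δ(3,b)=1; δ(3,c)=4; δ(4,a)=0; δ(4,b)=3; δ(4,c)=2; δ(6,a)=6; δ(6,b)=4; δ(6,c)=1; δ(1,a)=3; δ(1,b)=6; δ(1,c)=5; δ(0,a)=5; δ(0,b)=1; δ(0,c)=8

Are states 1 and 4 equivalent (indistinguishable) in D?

P0 = {3,6} | {0,1,2,4,5,7,8}.
Split {0,1,2,4,5,7,8} by δ(·,a) → {0,4,5,7} and {1,2,8}.
Split {3,6} by δ(·,b) → {3} and {6}.
Split {0,4,5,7} by δ(·,b) → {0,7} and {4,5}.
Split {1,2,8} by δ(·,a) → {2,8} and {1}.
The partition is now stable with 6 blocks: {3} | {0,7} | {2,8} | {6} | {4,5} | {1}.
1 and 4 end up in different blocks, so they are distinguishable. For instance, the string 'a' is accepted from only 1.

No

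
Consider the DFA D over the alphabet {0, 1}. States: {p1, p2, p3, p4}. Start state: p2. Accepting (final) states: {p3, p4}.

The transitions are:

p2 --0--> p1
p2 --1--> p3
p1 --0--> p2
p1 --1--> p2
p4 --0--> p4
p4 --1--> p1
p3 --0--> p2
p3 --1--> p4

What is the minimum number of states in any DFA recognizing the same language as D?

4

Start with accepting vs non-accepting: {p3,p4} | {p1,p2}.
On input 0, block {p3,p4} splits into {p3} and {p4}.
On input 1, block {p1,p2} splits into {p1} and {p2}.
The partition is now stable with 4 blocks: {p3} | {p1} | {p4} | {p2}.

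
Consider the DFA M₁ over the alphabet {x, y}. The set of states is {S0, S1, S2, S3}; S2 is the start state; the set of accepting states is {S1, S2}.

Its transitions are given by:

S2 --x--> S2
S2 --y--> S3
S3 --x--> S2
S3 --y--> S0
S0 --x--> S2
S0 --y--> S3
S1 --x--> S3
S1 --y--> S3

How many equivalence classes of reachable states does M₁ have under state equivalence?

Reachable states from the start: {S0,S2,S3}. Unreachable: {S1} — drop them.
Initial partition by acceptance: {S2} | {S0,S3}.
No further refinement is possible. Final partition (2 blocks): {S2} | {S0,S3}.

2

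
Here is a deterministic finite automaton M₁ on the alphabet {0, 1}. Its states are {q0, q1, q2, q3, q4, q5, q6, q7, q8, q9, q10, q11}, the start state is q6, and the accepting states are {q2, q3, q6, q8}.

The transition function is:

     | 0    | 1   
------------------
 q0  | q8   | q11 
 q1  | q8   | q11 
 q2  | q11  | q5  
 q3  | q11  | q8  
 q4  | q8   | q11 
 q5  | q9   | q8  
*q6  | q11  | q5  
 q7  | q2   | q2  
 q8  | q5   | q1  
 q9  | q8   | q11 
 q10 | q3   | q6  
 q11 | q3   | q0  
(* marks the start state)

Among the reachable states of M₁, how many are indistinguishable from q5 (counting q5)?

1

States {q2,q4,q7,q10} cannot be reached from the start state, so discard them.
Initial partition by acceptance: {q3,q6,q8} | {q0,q1,q5,q9,q11}.
On input 1, block {q3,q6,q8} splits into {q6,q8} and {q3}.
Refine {q0,q1,q5,q9,q11} on symbol 0: members go to different blocks, giving {q0,q1,q9} and {q5} and {q11}.
Refine {q6,q8} on symbol 0: members go to different blocks, giving {q6} and {q8}.
The partition is now stable with 6 blocks: {q6} | {q0,q1,q9} | {q3} | {q5} | {q11} | {q8}.
The equivalence class containing q5 is {q5}, of size 1.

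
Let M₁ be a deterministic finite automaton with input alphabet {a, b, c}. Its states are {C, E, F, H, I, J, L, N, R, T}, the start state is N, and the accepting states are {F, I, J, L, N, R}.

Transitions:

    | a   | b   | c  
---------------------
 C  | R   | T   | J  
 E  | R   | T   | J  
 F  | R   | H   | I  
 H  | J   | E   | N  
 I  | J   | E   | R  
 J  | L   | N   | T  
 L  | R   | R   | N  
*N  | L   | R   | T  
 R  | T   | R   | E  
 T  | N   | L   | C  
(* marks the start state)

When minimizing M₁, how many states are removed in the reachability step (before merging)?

3

No path from N leads to F, H, I; the other 7 states are all reachable.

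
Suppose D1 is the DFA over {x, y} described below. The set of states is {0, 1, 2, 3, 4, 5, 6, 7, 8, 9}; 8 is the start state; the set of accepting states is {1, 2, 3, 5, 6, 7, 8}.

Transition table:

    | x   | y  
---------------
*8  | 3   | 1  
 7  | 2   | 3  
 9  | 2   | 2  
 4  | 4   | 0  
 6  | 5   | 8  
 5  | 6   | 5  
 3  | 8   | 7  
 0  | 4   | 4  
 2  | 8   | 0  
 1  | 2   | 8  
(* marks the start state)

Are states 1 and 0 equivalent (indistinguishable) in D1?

First remove the unreachable states {5,6,9}; 7 states remain.
P0 = {1,2,3,7,8} | {0,4}.
Split {1,2,3,7,8} by δ(·,y) → {1,3,7,8} and {2}.
Refine {1,3,7,8} on symbol x: members go to different blocks, giving {1,7} and {3,8}.
No further refinement is possible. Final partition (4 blocks): {1,7} | {0,4} | {2} | {3,8}.
1 and 0 end up in different blocks, so they are distinguishable. For instance, the string 'ε' is accepted from only 1.

No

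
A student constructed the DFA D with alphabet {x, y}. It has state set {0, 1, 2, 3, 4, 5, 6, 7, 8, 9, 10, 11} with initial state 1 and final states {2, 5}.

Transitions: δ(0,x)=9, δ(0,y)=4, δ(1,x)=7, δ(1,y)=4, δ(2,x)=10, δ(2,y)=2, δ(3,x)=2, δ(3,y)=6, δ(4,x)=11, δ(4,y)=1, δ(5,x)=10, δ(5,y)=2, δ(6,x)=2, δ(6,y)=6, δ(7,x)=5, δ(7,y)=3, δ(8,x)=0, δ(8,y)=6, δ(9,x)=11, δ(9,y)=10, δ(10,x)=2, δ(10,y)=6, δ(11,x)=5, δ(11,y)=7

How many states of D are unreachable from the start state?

No path from 1 leads to 0, 8, 9; the other 9 states are all reachable.

3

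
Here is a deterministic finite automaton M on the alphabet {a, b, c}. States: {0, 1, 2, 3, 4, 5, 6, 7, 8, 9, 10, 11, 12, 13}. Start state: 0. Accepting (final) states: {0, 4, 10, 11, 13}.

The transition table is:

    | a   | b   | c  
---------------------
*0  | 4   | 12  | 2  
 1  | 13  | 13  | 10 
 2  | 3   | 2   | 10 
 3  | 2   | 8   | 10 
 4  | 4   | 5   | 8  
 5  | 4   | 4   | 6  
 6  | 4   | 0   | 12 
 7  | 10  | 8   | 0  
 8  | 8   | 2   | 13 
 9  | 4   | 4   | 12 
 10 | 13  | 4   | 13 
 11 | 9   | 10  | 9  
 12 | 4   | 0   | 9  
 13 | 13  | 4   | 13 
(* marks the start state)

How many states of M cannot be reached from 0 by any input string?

BFS from 0 reaches {0, 2, 3, 4, 5, 6, 8, 9, 10, 12, 13}; the 3 state(s) 1, 7, 11 are never visited.

3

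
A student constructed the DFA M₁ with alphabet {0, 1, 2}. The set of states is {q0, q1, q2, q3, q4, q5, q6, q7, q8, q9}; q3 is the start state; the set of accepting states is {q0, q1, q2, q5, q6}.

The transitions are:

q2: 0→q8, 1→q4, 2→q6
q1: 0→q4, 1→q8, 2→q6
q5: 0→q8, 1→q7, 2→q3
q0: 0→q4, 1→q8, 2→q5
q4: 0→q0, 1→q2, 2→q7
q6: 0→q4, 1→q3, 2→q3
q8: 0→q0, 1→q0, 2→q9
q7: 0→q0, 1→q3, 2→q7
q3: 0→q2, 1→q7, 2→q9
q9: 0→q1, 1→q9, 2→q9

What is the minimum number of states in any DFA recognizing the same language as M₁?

4

P0 = {q0,q1,q2,q5,q6} | {q3,q4,q7,q8,q9}.
Refine {q0,q1,q2,q5,q6} on symbol 2: members go to different blocks, giving {q0,q1,q2} and {q5,q6}.
Refine {q3,q4,q7,q8,q9} on symbol 1: members go to different blocks, giving {q3,q7,q9} and {q4,q8}.
The partition is now stable with 4 blocks: {q0,q1,q2} | {q3,q7,q9} | {q5,q6} | {q4,q8}.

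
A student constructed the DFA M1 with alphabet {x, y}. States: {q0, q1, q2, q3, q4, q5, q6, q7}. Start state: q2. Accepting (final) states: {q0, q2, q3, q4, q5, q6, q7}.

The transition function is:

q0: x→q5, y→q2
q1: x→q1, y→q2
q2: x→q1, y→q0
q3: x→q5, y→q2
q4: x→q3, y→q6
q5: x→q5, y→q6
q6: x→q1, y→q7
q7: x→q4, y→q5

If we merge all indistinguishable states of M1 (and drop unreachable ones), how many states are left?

Start with accepting vs non-accepting: {q0,q2,q3,q4,q5,q6,q7} | {q1}.
Split {q0,q2,q3,q4,q5,q6,q7} by δ(·,x) → {q0,q3,q4,q5,q7} and {q2,q6}.
On input y, block {q0,q3,q4,q5,q7} splits into {q0,q3,q4,q5} and {q7}.
Refine {q2,q6} on symbol y: members go to different blocks, giving {q2} and {q6}.
On input y, block {q0,q3,q4,q5} splits into {q0,q3} and {q4,q5}.
Refine {q4,q5} on symbol x: members go to different blocks, giving {q4} and {q5}.
No further refinement is possible. Final partition (7 blocks): {q0,q3} | {q1} | {q2} | {q7} | {q6} | {q4} | {q5}.

7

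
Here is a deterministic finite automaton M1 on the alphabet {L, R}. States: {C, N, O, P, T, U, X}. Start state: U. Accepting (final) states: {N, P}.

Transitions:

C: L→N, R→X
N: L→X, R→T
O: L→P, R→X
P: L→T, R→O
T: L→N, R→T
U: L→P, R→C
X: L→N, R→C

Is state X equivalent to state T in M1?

Every state is reachable, so we keep all 7.
Initial partition by acceptance: {N,P} | {C,O,T,U,X}.
Stable partition: {N,P} | {C,O,T,U,X} — 2 equivalence classes.
X and T lie in the same block of the stable partition, so they are equivalent — no string distinguishes them.

Yes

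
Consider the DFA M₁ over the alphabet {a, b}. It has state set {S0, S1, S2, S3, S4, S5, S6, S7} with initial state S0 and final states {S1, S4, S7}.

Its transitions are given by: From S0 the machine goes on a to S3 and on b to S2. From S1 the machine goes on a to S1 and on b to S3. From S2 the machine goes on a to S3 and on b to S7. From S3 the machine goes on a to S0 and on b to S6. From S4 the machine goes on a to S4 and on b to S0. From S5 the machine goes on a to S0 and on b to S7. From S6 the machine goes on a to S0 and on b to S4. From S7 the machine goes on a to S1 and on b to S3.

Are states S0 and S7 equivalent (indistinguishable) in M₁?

No

First remove the unreachable states {S5}; 7 states remain.
Initial partition by acceptance: {S1,S4,S7} | {S0,S2,S3,S6}.
Split {S0,S2,S3,S6} by δ(·,b) → {S0,S3} and {S2,S6}.
No further refinement is possible. Final partition (3 blocks): {S1,S4,S7} | {S0,S3} | {S2,S6}.
S0 and S7 end up in different blocks, so they are distinguishable. For instance, the string 'ε' is accepted from only S7.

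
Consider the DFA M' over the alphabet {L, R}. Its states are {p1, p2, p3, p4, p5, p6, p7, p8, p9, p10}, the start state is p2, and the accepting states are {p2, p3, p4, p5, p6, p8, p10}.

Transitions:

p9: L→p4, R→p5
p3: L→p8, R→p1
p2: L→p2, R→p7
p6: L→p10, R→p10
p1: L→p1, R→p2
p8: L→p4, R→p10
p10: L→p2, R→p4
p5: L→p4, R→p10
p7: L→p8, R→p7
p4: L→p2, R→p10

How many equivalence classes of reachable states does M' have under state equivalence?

4

States {p1,p3,p5,p6,p9} cannot be reached from the start state, so discard them.
Initial partition by acceptance: {p2,p4,p8,p10} | {p7}.
On input R, block {p2,p4,p8,p10} splits into {p4,p8,p10} and {p2}.
On input L, block {p4,p8,p10} splits into {p4,p10} and {p8}.
No further refinement is possible. Final partition (4 blocks): {p4,p10} | {p7} | {p2} | {p8}.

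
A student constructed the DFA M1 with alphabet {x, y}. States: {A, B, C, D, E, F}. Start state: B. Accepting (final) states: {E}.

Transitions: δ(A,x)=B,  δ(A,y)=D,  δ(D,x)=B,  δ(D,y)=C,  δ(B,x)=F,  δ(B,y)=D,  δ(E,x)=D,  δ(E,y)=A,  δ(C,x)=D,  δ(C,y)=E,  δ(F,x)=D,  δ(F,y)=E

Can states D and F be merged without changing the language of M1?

Every state is reachable, so we keep all 6.
Initial partition by acceptance: {E} | {A,B,C,D,F}.
On input y, block {A,B,C,D,F} splits into {A,B,D} and {C,F}.
Split {A,B,D} by δ(·,x) → {A,D} and {B}.
Refine {A,D} on symbol y: members go to different blocks, giving {A} and {D}.
No further refinement is possible. Final partition (5 blocks): {E} | {A} | {C,F} | {B} | {D}.
D and F end up in different blocks, so they are distinguishable. For instance, the string 'y' is accepted from only F.

No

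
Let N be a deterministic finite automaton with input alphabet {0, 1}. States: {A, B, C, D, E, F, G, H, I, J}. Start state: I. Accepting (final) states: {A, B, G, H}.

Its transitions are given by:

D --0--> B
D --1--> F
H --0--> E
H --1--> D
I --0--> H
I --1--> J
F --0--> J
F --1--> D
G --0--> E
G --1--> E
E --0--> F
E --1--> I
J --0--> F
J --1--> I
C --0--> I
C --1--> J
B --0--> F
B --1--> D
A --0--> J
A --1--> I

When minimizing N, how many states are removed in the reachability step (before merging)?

3

Starting at I and following transitions, the reachable set is {B, D, E, F, H, I, J}. That leaves A, C, G unreachable — 3 in total.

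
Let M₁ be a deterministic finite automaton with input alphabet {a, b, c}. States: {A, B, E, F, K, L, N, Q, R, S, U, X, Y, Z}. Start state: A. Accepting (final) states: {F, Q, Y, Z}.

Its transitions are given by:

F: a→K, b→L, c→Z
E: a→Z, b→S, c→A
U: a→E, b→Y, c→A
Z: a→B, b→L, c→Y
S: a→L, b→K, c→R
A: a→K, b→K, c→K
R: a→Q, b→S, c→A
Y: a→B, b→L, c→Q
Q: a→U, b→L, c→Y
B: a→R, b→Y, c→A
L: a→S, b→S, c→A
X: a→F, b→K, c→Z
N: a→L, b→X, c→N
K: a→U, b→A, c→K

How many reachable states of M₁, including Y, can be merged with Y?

States {F,N,X} cannot be reached from the start state, so discard them.
Initial partition by acceptance: {Q,Y,Z} | {A,B,E,K,L,R,S,U}.
On input a, block {A,B,E,K,L,R,S,U} splits into {A,B,K,L,S,U} and {E,R}.
On input a, block {A,B,K,L,S,U} splits into {A,K,L,S} and {B,U}.
Refine {A,K,L,S} on symbol a: members go to different blocks, giving {A,L,S} and {K}.
Split {A,L,S} by δ(·,a) → {L,S} and {A}.
On input b, block {L,S} splits into {S} and {L}.
No further refinement is possible. Final partition (7 blocks): {Q,Y,Z} | {S} | {E,R} | {B,U} | {K} | {A} | {L}.
State Y belongs to the block {Q,Y,Z}, which has 3 states.

3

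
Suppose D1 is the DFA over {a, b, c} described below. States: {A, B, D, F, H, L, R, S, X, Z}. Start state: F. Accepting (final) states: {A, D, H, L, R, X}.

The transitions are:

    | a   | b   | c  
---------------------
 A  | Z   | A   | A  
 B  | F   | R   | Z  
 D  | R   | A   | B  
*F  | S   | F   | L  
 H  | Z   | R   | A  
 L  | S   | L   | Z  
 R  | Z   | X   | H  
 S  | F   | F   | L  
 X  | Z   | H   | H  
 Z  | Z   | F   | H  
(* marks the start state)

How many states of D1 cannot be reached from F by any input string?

2

Starting at F and following transitions, the reachable set is {A, F, H, L, R, S, X, Z}. That leaves B, D unreachable — 2 in total.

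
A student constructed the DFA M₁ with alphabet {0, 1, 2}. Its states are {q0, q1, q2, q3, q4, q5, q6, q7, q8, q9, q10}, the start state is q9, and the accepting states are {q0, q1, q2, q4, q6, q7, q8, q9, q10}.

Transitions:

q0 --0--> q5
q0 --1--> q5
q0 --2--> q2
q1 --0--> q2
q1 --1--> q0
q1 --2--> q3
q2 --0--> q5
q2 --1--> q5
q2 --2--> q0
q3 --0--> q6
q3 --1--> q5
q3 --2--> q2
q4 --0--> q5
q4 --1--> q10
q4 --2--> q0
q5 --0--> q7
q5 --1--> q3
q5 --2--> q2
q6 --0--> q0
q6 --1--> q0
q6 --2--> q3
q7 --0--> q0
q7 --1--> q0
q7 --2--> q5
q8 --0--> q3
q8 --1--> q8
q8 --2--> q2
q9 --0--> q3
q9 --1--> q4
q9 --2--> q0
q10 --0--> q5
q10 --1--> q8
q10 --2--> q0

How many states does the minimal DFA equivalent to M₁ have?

Reachable states from the start: {q0,q2,q3,q4,q5,q6,q7,q8,q9,q10}. Unreachable: {q1} — drop them.
P0 = {q0,q2,q4,q6,q7,q8,q9,q10} | {q3,q5}.
Split {q0,q2,q4,q6,q7,q8,q9,q10} by δ(·,0) → {q0,q2,q4,q8,q9,q10} and {q6,q7}.
Refine {q0,q2,q4,q8,q9,q10} on symbol 1: members go to different blocks, giving {q4,q8,q9,q10} and {q0,q2}.
No further refinement is possible. Final partition (4 blocks): {q4,q8,q9,q10} | {q3,q5} | {q6,q7} | {q0,q2}.

4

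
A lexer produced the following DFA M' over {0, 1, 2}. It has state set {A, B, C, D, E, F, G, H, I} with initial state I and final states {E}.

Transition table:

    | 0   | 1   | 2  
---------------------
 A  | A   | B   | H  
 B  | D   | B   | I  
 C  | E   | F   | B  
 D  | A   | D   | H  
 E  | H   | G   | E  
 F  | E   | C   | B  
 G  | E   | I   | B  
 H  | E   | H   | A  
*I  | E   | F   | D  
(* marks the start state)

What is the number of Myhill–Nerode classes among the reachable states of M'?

3

Initial partition by acceptance: {E} | {A,B,C,D,F,G,H,I}.
On input 0, block {A,B,C,D,F,G,H,I} splits into {C,F,G,H,I} and {A,B,D}.
The partition is now stable with 3 blocks: {E} | {C,F,G,H,I} | {A,B,D}.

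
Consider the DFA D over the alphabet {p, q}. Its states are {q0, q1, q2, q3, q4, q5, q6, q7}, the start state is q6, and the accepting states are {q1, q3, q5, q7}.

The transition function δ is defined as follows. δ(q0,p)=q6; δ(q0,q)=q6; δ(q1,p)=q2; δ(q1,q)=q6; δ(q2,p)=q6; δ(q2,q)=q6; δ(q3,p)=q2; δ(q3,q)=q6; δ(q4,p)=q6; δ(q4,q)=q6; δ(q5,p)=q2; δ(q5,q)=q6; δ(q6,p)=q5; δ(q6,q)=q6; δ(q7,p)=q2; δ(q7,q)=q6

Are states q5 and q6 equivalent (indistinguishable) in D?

No

First remove the unreachable states {q0,q1,q3,q4,q7}; 3 states remain.
P0 = {q5} | {q2,q6}.
Split {q2,q6} by δ(·,p) → {q2} and {q6}.
No further refinement is possible. Final partition (3 blocks): {q5} | {q2} | {q6}.
q5 and q6 end up in different blocks, so they are distinguishable. For instance, the string 'ε' is accepted from only q5.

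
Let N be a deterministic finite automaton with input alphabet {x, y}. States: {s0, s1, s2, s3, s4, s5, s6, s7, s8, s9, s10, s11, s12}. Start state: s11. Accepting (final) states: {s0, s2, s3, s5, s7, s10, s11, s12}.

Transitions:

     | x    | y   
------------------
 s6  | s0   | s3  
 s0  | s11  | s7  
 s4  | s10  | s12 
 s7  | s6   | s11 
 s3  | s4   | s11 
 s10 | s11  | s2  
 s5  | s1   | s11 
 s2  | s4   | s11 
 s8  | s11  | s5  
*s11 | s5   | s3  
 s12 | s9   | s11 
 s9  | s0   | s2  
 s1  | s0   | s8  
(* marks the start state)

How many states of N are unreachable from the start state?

A breadth-first search from the start state visits every state.

0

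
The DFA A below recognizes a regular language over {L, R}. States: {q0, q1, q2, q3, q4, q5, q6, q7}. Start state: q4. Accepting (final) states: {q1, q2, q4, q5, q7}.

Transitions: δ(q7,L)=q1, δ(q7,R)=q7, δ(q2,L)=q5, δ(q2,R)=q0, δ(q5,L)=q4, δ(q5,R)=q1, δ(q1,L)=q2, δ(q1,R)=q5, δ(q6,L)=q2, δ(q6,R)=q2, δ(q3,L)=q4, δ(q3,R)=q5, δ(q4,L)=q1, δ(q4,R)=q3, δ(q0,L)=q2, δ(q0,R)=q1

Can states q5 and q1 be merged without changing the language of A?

Yes

Reachable states from the start: {q0,q1,q2,q3,q4,q5}. Unreachable: {q6,q7} — drop them.
Start with accepting vs non-accepting: {q1,q2,q4,q5} | {q0,q3}.
Split {q1,q2,q4,q5} by δ(·,R) → {q1,q5} and {q2,q4}.
The partition is now stable with 3 blocks: {q1,q5} | {q0,q3} | {q2,q4}.
q5 and q1 lie in the same block of the stable partition, so they are equivalent — no string distinguishes them.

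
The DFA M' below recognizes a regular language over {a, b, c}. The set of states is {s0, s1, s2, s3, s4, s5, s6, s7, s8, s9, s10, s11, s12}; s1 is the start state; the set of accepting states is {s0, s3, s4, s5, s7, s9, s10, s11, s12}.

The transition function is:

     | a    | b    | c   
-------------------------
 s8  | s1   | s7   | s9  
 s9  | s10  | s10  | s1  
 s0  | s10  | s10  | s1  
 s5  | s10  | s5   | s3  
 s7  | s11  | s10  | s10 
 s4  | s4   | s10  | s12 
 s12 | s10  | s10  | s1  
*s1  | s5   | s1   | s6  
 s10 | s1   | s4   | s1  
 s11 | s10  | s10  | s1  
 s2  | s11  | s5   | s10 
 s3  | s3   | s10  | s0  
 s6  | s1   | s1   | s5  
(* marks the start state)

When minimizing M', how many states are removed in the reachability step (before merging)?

5

BFS from s1 reaches {s0, s1, s3, s4, s5, s6, s10, s12}; the 5 state(s) s2, s7, s8, s9, s11 are never visited.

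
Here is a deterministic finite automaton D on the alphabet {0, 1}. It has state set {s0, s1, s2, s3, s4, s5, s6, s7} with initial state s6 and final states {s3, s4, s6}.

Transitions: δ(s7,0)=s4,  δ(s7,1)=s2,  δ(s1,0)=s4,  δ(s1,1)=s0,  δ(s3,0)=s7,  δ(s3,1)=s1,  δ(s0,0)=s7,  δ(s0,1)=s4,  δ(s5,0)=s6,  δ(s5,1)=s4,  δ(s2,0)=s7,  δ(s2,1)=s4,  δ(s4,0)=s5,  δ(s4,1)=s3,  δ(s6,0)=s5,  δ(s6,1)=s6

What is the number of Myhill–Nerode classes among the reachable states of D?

6

Start with accepting vs non-accepting: {s3,s4,s6} | {s0,s1,s2,s5,s7}.
On input 1, block {s3,s4,s6} splits into {s4,s6} and {s3}.
Refine {s4,s6} on symbol 1: members go to different blocks, giving {s4} and {s6}.
Refine {s0,s1,s2,s5,s7} on symbol 0: members go to different blocks, giving {s0,s2} and {s1,s7} and {s5}.
No further refinement is possible. Final partition (6 blocks): {s4} | {s0,s2} | {s3} | {s6} | {s1,s7} | {s5}.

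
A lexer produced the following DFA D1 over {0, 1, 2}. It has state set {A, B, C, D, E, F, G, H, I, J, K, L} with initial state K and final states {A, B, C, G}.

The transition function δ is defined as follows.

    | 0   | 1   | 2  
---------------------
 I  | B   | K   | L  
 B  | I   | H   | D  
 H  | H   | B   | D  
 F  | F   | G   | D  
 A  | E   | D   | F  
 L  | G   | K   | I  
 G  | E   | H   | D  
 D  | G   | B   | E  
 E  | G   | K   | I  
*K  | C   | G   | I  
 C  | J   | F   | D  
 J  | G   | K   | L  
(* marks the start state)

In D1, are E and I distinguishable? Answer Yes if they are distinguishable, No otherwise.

States {A} cannot be reached from the start state, so discard them.
Start with accepting vs non-accepting: {B,C,G} | {D,E,F,H,I,J,K,L}.
On input 0, block {D,E,F,H,I,J,K,L} splits into {D,E,I,J,K,L} and {F,H}.
Split {D,E,I,J,K,L} by δ(·,1) → {E,I,J,L} and {D,K}.
The partition is now stable with 4 blocks: {B,C,G} | {E,I,J,L} | {F,H} | {D,K}.
E and I lie in the same block of the stable partition, so they are equivalent — no string distinguishes them.

No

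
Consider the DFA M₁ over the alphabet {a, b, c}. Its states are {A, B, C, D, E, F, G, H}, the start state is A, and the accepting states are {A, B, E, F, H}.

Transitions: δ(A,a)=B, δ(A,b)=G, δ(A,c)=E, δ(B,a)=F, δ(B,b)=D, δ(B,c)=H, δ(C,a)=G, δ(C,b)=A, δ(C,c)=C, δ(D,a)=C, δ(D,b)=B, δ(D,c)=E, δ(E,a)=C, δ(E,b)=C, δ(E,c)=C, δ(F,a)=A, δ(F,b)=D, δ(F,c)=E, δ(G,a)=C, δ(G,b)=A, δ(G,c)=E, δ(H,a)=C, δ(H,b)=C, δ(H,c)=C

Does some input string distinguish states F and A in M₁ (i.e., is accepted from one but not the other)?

No

Start with accepting vs non-accepting: {A,B,E,F,H} | {C,D,G}.
On input a, block {A,B,E,F,H} splits into {A,B,F} and {E,H}.
Refine {C,D,G} on symbol c: members go to different blocks, giving {D,G} and {C}.
No further refinement is possible. Final partition (4 blocks): {A,B,F} | {D,G} | {E,H} | {C}.
F and A lie in the same block of the stable partition, so they are equivalent — no string distinguishes them.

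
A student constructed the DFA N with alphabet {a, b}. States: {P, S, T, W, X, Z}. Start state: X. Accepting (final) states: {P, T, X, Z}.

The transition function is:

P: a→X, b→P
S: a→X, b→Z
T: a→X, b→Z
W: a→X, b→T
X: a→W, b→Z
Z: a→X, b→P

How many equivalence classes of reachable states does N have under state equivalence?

Reachable states from the start: {P,T,W,X,Z}. Unreachable: {S} — drop them.
P0 = {P,T,X,Z} | {W}.
On input a, block {P,T,X,Z} splits into {P,T,Z} and {X}.
No further refinement is possible. Final partition (3 blocks): {P,T,Z} | {W} | {X}.

3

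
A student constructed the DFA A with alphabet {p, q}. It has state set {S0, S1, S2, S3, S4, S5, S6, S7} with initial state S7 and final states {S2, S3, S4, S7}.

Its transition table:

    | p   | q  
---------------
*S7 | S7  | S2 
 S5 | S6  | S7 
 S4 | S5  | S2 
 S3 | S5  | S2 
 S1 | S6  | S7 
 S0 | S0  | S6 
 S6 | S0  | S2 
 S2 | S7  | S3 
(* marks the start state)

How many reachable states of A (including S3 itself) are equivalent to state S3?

1

States {S1,S4} cannot be reached from the start state, so discard them.
Initial partition by acceptance: {S2,S3,S7} | {S0,S5,S6}.
Split {S2,S3,S7} by δ(·,p) → {S2,S7} and {S3}.
Split {S2,S7} by δ(·,q) → {S2} and {S7}.
Refine {S0,S5,S6} on symbol q: members go to different blocks, giving {S0} and {S5} and {S6}.
No further refinement is possible. Final partition (6 blocks): {S2} | {S0} | {S3} | {S7} | {S5} | {S6}.
State S3 belongs to the block {S3}, which has 1 states.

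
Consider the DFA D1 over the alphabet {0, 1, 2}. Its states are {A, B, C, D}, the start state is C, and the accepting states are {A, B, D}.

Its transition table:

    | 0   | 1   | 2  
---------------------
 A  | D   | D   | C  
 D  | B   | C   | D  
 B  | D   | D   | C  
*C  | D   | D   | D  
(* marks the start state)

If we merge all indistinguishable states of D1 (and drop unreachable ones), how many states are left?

Reachable states from the start: {B,C,D}. Unreachable: {A} — drop them.
P0 = {B,D} | {C}.
On input 1, block {B,D} splits into {B} and {D}.
The partition is now stable with 3 blocks: {B} | {C} | {D}.

3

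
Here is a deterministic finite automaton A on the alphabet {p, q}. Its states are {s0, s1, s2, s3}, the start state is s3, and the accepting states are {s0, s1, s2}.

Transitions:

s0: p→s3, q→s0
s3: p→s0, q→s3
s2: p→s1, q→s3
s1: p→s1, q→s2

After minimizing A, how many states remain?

2

First remove the unreachable states {s1,s2}; 2 states remain.
Start with accepting vs non-accepting: {s0} | {s3}.
Stable partition: {s0} | {s3} — 2 equivalence classes.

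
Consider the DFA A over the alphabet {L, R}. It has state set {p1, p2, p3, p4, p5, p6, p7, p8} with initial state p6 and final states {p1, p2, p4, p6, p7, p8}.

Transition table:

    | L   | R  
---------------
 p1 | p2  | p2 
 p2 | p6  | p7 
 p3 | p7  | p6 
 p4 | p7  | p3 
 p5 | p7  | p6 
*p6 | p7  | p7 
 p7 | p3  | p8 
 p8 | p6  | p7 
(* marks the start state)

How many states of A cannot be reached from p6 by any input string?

4

Starting at p6 and following transitions, the reachable set is {p3, p6, p7, p8}. That leaves p1, p2, p4, p5 unreachable — 4 in total.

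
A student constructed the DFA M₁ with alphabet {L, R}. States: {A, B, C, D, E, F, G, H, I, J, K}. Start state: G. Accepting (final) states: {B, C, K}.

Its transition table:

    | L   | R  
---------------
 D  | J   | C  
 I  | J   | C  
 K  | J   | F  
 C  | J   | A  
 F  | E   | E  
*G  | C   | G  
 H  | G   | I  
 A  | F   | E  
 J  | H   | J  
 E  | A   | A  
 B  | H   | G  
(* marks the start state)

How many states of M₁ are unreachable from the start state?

BFS from G reaches {A, C, E, F, G, H, I, J}; the 3 state(s) B, D, K are never visited.

3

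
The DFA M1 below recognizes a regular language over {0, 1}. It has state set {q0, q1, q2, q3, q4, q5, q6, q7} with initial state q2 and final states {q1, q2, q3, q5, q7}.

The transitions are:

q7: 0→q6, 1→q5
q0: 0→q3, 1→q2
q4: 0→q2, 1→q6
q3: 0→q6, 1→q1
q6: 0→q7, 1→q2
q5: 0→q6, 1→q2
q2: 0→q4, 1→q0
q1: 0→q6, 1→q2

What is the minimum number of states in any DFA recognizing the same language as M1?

Every state is reachable, so we keep all 8.
Initial partition by acceptance: {q1,q2,q3,q5,q7} | {q0,q4,q6}.
Refine {q1,q2,q3,q5,q7} on symbol 1: members go to different blocks, giving {q1,q3,q5,q7} and {q2}.
Split {q1,q3,q5,q7} by δ(·,1) → {q1,q5} and {q3,q7}.
Split {q0,q4,q6} by δ(·,0) → {q0,q6} and {q4}.
The partition is now stable with 5 blocks: {q1,q5} | {q0,q6} | {q2} | {q3,q7} | {q4}.

5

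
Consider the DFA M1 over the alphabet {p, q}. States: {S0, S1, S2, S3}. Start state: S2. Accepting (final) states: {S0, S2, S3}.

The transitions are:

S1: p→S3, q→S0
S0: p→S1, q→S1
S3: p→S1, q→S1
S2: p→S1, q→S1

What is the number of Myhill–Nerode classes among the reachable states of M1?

Every state is reachable, so we keep all 4.
P0 = {S0,S2,S3} | {S1}.
No further refinement is possible. Final partition (2 blocks): {S0,S2,S3} | {S1}.

2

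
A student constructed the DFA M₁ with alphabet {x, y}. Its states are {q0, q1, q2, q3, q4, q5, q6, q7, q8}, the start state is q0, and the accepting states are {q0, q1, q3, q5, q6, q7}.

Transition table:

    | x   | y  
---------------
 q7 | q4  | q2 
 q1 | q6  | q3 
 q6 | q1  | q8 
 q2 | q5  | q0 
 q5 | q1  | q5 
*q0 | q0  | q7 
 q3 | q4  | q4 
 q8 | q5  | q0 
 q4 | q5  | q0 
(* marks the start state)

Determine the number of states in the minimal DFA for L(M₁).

Every state is reachable, so we keep all 9.
Initial partition by acceptance: {q0,q1,q3,q5,q6,q7} | {q2,q4,q8}.
On input x, block {q0,q1,q3,q5,q6,q7} splits into {q0,q1,q5,q6} and {q3,q7}.
Refine {q0,q1,q5,q6} on symbol y: members go to different blocks, giving {q0,q1} and {q5} and {q6}.
Refine {q0,q1} on symbol x: members go to different blocks, giving {q0} and {q1}.
No further refinement is possible. Final partition (6 blocks): {q0} | {q2,q4,q8} | {q3,q7} | {q5} | {q6} | {q1}.

6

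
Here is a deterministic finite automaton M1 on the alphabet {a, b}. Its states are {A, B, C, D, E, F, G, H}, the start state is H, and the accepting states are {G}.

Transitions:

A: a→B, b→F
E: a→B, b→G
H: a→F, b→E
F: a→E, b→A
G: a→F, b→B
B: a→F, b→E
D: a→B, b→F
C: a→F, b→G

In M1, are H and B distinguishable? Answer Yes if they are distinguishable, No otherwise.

States {C,D} cannot be reached from the start state, so discard them.
Start with accepting vs non-accepting: {G} | {A,B,E,F,H}.
Refine {A,B,E,F,H} on symbol b: members go to different blocks, giving {A,B,F,H} and {E}.
Refine {A,B,F,H} on symbol a: members go to different blocks, giving {A,B,H} and {F}.
On input a, block {A,B,H} splits into {B,H} and {A}.
The partition is now stable with 5 blocks: {G} | {B,H} | {E} | {F} | {A}.
H and B lie in the same block of the stable partition, so they are equivalent — no string distinguishes them.

No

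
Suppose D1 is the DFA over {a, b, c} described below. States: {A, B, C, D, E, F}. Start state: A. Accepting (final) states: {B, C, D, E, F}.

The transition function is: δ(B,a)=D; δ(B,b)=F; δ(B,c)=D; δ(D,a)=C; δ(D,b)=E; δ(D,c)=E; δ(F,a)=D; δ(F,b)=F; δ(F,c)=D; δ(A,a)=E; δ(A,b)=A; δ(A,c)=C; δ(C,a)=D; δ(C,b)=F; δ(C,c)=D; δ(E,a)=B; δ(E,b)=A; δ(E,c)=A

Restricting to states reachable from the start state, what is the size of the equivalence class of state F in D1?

All states are reachable from the start state.
P0 = {B,C,D,E,F} | {A}.
Refine {B,C,D,E,F} on symbol b: members go to different blocks, giving {B,C,D,F} and {E}.
Split {B,C,D,F} by δ(·,b) → {B,C,F} and {D}.
Stable partition: {B,C,F} | {A} | {E} | {D} — 4 equivalence classes.
State F belongs to the block {B,C,F}, which has 3 states.

3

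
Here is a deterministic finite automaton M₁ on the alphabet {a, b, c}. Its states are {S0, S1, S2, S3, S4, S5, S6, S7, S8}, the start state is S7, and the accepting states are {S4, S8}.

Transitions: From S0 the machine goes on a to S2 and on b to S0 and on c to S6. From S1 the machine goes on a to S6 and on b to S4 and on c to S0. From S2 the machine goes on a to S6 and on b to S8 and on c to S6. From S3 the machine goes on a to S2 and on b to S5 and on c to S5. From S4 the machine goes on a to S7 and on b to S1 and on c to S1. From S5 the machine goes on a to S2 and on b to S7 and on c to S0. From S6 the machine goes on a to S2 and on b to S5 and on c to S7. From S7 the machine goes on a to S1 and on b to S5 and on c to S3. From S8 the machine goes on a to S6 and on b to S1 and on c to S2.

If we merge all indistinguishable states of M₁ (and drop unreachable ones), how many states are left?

3

Initial partition by acceptance: {S4,S8} | {S0,S1,S2,S3,S5,S6,S7}.
On input b, block {S0,S1,S2,S3,S5,S6,S7} splits into {S0,S3,S5,S6,S7} and {S1,S2}.
The partition is now stable with 3 blocks: {S4,S8} | {S0,S3,S5,S6,S7} | {S1,S2}.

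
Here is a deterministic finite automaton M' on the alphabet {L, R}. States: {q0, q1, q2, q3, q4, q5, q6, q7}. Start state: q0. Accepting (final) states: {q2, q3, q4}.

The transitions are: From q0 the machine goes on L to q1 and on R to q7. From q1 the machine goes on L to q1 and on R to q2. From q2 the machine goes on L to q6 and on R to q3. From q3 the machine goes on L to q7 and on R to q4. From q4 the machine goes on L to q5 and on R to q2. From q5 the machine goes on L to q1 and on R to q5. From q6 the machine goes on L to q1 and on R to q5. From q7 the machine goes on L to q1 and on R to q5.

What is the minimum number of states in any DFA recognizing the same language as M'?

3

All states are reachable from the start state.
P0 = {q2,q3,q4} | {q0,q1,q5,q6,q7}.
Refine {q0,q1,q5,q6,q7} on symbol R: members go to different blocks, giving {q0,q5,q6,q7} and {q1}.
No further refinement is possible. Final partition (3 blocks): {q2,q3,q4} | {q0,q5,q6,q7} | {q1}.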